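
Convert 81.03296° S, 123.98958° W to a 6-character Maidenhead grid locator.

Add 180° to longitude and 90° to latitude: 56.0104, 8.9670.
Field: lon ⌊56.0104/20⌋ = 2 → C; lat ⌊8.9670/10⌋ = 0 → A.
Square: lon ⌊16.0104/2⌋ = 8; lat ⌊8.9670/1⌋ = 8.
Subsquare: lon ⌊0.0104/0.0833333⌋ = 0 → a; lat ⌊0.9670/0.0416667⌋ = 23 → x.

CA88ax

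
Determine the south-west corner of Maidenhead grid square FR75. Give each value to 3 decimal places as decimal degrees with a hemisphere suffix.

Field F=5, R=17: +5·20° lon, +17·10° lat → SW at lon -80°, lat 80°.
Square 7, 5: +7·2° lon, +5·1° lat → SW at lon -66°, lat 85°.
latitude 85.000° N, longitude 66.000° W.

85.000° N, 66.000° W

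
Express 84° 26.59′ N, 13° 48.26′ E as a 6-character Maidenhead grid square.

JR64vk

Shift to the Maidenhead origin (180°W, 90°S): lon 193.8043, lat 174.4432.
Field (20°×10°, letters A–R): 193.8043/20 → 9 → J, 174.4432/10 → 17 → R; chars JR.
Square (2°×1°, digits 0–9): 13.8043/2 → 6, 4.4432/1 → 4; chars 64.
Subsquare (5′×2.5′, letters a–x): 1.8043/0.0833333 → 21 → v, 0.4432/0.0416667 → 10 → k; chars vk.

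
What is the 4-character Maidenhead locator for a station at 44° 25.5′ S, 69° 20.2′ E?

ME45

Shift to the Maidenhead origin (180°W, 90°S): lon 249.34, lat 45.58.
Field: 249.34/20 → 12 → M, 45.58/10 → 4 → E; chars ME.
Square: 9.34/2 → 4, 5.58/1 → 5; chars 45.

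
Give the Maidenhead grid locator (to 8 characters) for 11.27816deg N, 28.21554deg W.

HK51vg46

Add 180° to longitude and 90° to latitude: 151.78446, 101.27816.
Field: 151.78446/20 → 7 → H, 101.27816/10 → 10 → K; chars HK.
Square: 11.78446/2 → 5, 1.27816/1 → 1; chars 51.
Subsquare: 1.78446/0.0833333 → 21 → v, 0.27816/0.0416667 → 6 → g; chars vg.
Extended square: 0.03446/0.00833333 → 4, 0.02816/0.00416667 → 6; chars 46.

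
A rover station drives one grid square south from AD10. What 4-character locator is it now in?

Latitude square 0; −1 → -1, wraps to 9, carry into field.
Latitude field D = 3; −1 → 2 = C.
The longitude characters are unchanged.

AC19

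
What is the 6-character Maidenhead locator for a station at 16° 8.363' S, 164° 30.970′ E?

RH23gu

Shift to the Maidenhead origin (180°W, 90°S): lon 344.5162, lat 73.8606.
Field: 344.5162/20 → 17 → R, 73.8606/10 → 7 → H; chars RH.
Square: 4.5162/2 → 2, 3.8606/1 → 3; chars 23.
Subsquare: 0.5162/0.0833333 → 6 → g, 0.8606/0.0416667 → 20 → u; chars gu.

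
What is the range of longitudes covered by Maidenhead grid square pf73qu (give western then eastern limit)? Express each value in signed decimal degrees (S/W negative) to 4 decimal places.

135.3333, 135.4167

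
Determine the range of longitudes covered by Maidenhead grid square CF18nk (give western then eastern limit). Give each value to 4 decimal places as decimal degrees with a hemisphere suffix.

136.9167° W, 136.8333° W

Field C=2, F=5: +2·20° lon, +5·10° lat → SW at lon -140°, lat -40°.
Square 1, 8: +1·2° lon, +8·1° lat → SW at lon -138°, lat -32°.
Subsquare n=13, k=10: +13·0.0833333° lon, +10·0.0416667° lat → SW at lon -136.917°, lat -31.5833°.
Cell spans 0.0833333° lon × 0.0416667° lat.
west 136.9167° W, east 136.8333° W.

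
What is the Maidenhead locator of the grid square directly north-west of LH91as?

Longitude subsquare a = 0; −1 → -1, wraps to 23 = x, carry into square.
Longitude square 9; −1 → 8.
Latitude subsquare s = 18; +1 → 19 = t.

LH81xt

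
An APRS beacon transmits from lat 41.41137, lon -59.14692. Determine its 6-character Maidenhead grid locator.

Add 180° to longitude and 90° to latitude: 120.8531, 131.4114.
Field: 120.8531/20 → 6 → G, 131.4114/10 → 13 → N; chars GN.
Square: 0.8531/2 → 0, 1.4114/1 → 1; chars 01.
Subsquare: 0.8531/0.0833333 → 10 → k, 0.4114/0.0416667 → 9 → j; chars kj.

GN01kj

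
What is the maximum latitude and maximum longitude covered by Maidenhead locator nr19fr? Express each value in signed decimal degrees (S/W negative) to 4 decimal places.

Field N=13, R=17: +13·20° lon, +17·10° lat → SW at lon 80°, lat 80°.
Square 1, 9: +1·2° lon, +9·1° lat → SW at lon 82°, lat 89°.
Subsquare f=5, r=17: +5·0.0833333° lon, +17·0.0416667° lat → SW at lon 82.4167°, lat 89.7083°.
Cell spans 0.0833333° lon × 0.0416667° lat. NE corner is SW corner plus one full cell.
latitude 89.7500, longitude 82.5000.

89.7500, 82.5000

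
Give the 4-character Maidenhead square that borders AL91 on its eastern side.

BL01

Longitude square 9; +1 → 10, wraps to 0, carry into field.
Longitude field A = 0; +1 → 1 = B.
The latitude characters are unchanged.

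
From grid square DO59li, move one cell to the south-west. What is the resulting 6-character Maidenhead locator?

Longitude subsquare l = 11; −1 → 10 = k.
Latitude subsquare i = 8; −1 → 7 = h.

DO59kh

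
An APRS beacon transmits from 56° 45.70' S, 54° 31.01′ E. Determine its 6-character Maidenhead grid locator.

Add 180° to longitude and 90° to latitude: 234.5168, 33.2383.
Field (20°×10°, letters A–R): lon ⌊234.5168/20⌋ = 11 → L; lat ⌊33.2383/10⌋ = 3 → D.
Square (2°×1°, digits 0–9): lon ⌊14.5168/2⌋ = 7; lat ⌊3.2383/1⌋ = 3.
Subsquare (5′×2.5′, letters a–x): lon ⌊0.5168/0.0833333⌋ = 6 → g; lat ⌊0.2383/0.0416667⌋ = 5 → f.

LD73gf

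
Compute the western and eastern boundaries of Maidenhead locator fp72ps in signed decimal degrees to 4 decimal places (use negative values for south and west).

-64.7500, -64.6667

Field F=5, P=15: +5·20° lon, +15·10° lat → SW at lon -80°, lat 60°.
Square 7, 2: +7·2° lon, +2·1° lat → SW at lon -66°, lat 62°.
Subsquare p=15, s=18: +15·0.0833333° lon, +18·0.0416667° lat → SW at lon -64.75°, lat 62.75°.
Cell spans 0.0833333° lon × 0.0416667° lat.
west -64.7500, east -64.6667.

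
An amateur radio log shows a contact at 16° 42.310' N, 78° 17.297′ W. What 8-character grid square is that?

Offset from 180°W / 90°S: lon 101.71172°, lat 106.70517°.
Field: lon ⌊101.71172/20⌋ = 5 → F; lat ⌊106.70517/10⌋ = 10 → K.
Square: lon ⌊1.71172/2⌋ = 0; lat ⌊6.70517/1⌋ = 6.
Subsquare: lon ⌊1.71172/0.0833333⌋ = 20 → u; lat ⌊0.70517/0.0416667⌋ = 16 → q.
Extended square: lon ⌊0.04505/0.00833333⌋ = 5; lat ⌊0.03850/0.00416667⌋ = 9.

FK06uq59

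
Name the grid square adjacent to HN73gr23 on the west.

HN73gr13

Longitude extended square 2; −1 → 1.
The latitude characters are unchanged.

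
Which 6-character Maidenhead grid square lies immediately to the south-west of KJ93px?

KJ93ow

Longitude subsquare p = 15; −1 → 14 = o.
Latitude subsquare x = 23; −1 → 22 = w.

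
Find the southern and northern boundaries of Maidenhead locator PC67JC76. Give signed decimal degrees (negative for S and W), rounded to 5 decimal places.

Field P=15, C=2: +15·20° lon, +2·10° lat → SW at lon 120°, lat -70°.
Square 6, 7: +6·2° lon, +7·1° lat → SW at lon 132°, lat -63°.
Subsquare j=9, c=2: +9·0.0833333° lon, +2·0.0416667° lat → SW at lon 132.75°, lat -62.9167°.
Extended square 7, 6: +7·0.00833333° lon, +6·0.00416667° lat → SW at lon 132.808°, lat -62.8917°.
Cell spans 0.00833333° lon × 0.00416667° lat.
south -62.89167, north -62.88750.

-62.89167, -62.88750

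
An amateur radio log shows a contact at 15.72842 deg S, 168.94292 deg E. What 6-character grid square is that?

Add 180° to longitude and 90° to latitude: 348.9429, 74.2716.
Field (20°×10°, letters A–R): 348.9429/20 → 17 → R, 74.2716/10 → 7 → H; chars RH.
Square (2°×1°, digits 0–9): 8.9429/2 → 4, 4.2716/1 → 4; chars 44.
Subsquare (5′×2.5′, letters a–x): 0.9429/0.0833333 → 11 → l, 0.2716/0.0416667 → 6 → g; chars lg.

RH44lg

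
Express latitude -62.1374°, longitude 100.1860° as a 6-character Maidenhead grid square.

OC07cu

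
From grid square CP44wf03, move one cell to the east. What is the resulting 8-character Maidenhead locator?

Longitude extended square 0; +1 → 1.
The latitude characters are unchanged.

CP44wf13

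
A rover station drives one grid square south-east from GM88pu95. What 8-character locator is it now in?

GM88qu04

Longitude extended square 9; +1 → 10, wraps to 0, carry into subsquare.
Longitude subsquare p = 15; +1 → 16 = q.
Latitude extended square 5; −1 → 4.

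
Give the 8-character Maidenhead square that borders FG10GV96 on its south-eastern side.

Longitude extended square 9; +1 → 10, wraps to 0, carry into subsquare.
Longitude subsquare g = 6; +1 → 7 = h.
Latitude extended square 6; −1 → 5.

FG10hv05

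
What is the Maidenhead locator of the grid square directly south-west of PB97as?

Longitude subsquare a = 0; −1 → -1, wraps to 23 = x, carry into square.
Longitude square 9; −1 → 8.
Latitude subsquare s = 18; −1 → 17 = r.

PB87xr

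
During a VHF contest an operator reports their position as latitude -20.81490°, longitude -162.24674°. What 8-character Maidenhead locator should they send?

AG89ve04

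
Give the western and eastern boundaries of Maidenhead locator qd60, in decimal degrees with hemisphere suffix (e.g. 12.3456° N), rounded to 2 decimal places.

152.00° E, 154.00° E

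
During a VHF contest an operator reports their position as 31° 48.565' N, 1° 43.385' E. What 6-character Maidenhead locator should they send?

JM01ut

Offset from 180°W / 90°S: lon 181.7231°, lat 121.8094°.
Field: 181.7231/20 → 9 → J, 121.8094/10 → 12 → M; chars JM.
Square: 1.7231/2 → 0, 1.8094/1 → 1; chars 01.
Subsquare: 1.7231/0.0833333 → 20 → u, 0.8094/0.0416667 → 19 → t; chars ut.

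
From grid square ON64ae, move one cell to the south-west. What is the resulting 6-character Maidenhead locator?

Longitude subsquare a = 0; −1 → -1, wraps to 23 = x, carry into square.
Longitude square 6; −1 → 5.
Latitude subsquare e = 4; −1 → 3 = d.

ON54xd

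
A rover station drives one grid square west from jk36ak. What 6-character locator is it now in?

JK26xk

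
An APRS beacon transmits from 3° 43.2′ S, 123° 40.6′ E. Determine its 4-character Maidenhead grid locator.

PI16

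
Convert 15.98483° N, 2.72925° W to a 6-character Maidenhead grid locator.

Add 180° to longitude and 90° to latitude: 177.2707, 105.9848.
Field (20°×10°, letters A–R): lon ⌊177.2707/20⌋ = 8 → I; lat ⌊105.9848/10⌋ = 10 → K.
Square (2°×1°, digits 0–9): lon ⌊17.2707/2⌋ = 8; lat ⌊5.9848/1⌋ = 5.
Subsquare (5′×2.5′, letters a–x): lon ⌊1.2707/0.0833333⌋ = 15 → p; lat ⌊0.9848/0.0416667⌋ = 23 → x.

IK85px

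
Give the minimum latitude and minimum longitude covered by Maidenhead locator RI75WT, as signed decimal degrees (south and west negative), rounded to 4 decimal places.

-4.2083, 175.8333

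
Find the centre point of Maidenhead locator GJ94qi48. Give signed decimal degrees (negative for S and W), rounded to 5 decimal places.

4.36875, -40.62917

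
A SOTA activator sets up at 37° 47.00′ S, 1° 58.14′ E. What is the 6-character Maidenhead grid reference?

Add 180° to longitude and 90° to latitude: 181.9690, 52.2167.
Field: lon ⌊181.9690/20⌋ = 9 → J; lat ⌊52.2167/10⌋ = 5 → F.
Square: lon ⌊1.9690/2⌋ = 0; lat ⌊2.2167/1⌋ = 2.
Subsquare: lon ⌊1.9690/0.0833333⌋ = 23 → x; lat ⌊0.2167/0.0416667⌋ = 5 → f.

JF02xf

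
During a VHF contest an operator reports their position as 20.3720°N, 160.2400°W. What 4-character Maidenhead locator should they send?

Offset from 180°W / 90°S: lon 19.76°, lat 110.37°.
Field: 19.76/20 → 0 → A, 110.37/10 → 11 → L; chars AL.
Square: 19.76/2 → 9, 0.37/1 → 0; chars 90.

AL90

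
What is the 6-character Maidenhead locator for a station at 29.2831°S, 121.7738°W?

Offset from 180°W / 90°S: lon 58.2262°, lat 60.7169°.
Field: 58.2262/20 → 2 → C, 60.7169/10 → 6 → G; chars CG.
Square: 18.2262/2 → 9, 0.7169/1 → 0; chars 90.
Subsquare: 0.2262/0.0833333 → 2 → c, 0.7169/0.0416667 → 17 → r; chars cr.

CG90cr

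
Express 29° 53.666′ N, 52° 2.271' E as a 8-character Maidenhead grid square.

LL69av44

Shift to the Maidenhead origin (180°W, 90°S): lon 232.03785, lat 119.89443.
Field: lon ⌊232.03785/20⌋ = 11 → L; lat ⌊119.89443/10⌋ = 11 → L.
Square: lon ⌊12.03785/2⌋ = 6; lat ⌊9.89443/1⌋ = 9.
Subsquare: lon ⌊0.03785/0.0833333⌋ = 0 → a; lat ⌊0.89443/0.0416667⌋ = 21 → v.
Extended square: lon ⌊0.03785/0.00833333⌋ = 4; lat ⌊0.01943/0.00416667⌋ = 4.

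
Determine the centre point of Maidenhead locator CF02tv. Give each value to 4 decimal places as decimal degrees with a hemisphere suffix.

Field C=2, F=5: +2·20° lon, +5·10° lat → SW at lon -140°, lat -40°.
Square 0, 2: +0·2° lon, +2·1° lat → SW at lon -140°, lat -38°.
Subsquare t=19, v=21: +19·0.0833333° lon, +21·0.0416667° lat → SW at lon -138.417°, lat -37.125°.
Cell spans 0.0833333° lon × 0.0416667° lat. Centre is SW corner plus half of each.
latitude 37.1042° S, longitude 138.3750° W.

37.1042° S, 138.3750° W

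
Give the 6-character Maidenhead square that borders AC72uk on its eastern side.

Longitude subsquare u = 20; +1 → 21 = v.
The latitude characters are unchanged.

AC72vk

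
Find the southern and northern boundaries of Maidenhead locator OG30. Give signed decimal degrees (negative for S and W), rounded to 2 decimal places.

Field O=14, G=6: +14·20° lon, +6·10° lat → SW at lon 100°, lat -30°.
Square 3, 0: +3·2° lon, +0·1° lat → SW at lon 106°, lat -30°.
Cell spans 2° lon × 1° lat.
south -30.00, north -29.00.

-30.00, -29.00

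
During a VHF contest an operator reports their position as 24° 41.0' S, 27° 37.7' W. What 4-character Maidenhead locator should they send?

Shift to the Maidenhead origin (180°W, 90°S): lon 152.37, lat 65.32.
Field (20°×10°, letters A–R): 152.37/20 → 7 → H, 65.32/10 → 6 → G; chars HG.
Square (2°×1°, digits 0–9): 12.37/2 → 6, 5.32/1 → 5; chars 65.

HG65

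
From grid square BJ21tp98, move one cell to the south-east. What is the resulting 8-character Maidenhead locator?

BJ21up07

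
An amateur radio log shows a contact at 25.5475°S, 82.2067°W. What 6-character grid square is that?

EG84vk

Shift to the Maidenhead origin (180°W, 90°S): lon 97.7933, lat 64.4525.
Field: lon ⌊97.7933/20⌋ = 4 → E; lat ⌊64.4525/10⌋ = 6 → G.
Square: lon ⌊17.7933/2⌋ = 8; lat ⌊4.4525/1⌋ = 4.
Subsquare: lon ⌊1.7933/0.0833333⌋ = 21 → v; lat ⌊0.4525/0.0416667⌋ = 10 → k.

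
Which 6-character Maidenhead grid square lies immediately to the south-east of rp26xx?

RP36aw

Longitude subsquare x = 23; +1 → 24, wraps to 0 = a, carry into square.
Longitude square 2; +1 → 3.
Latitude subsquare x = 23; −1 → 22 = w.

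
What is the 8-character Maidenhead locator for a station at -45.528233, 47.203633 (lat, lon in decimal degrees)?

LE34ol43

Shift to the Maidenhead origin (180°W, 90°S): lon 227.20363, lat 44.47177.
Field: lon ⌊227.20363/20⌋ = 11 → L; lat ⌊44.47177/10⌋ = 4 → E.
Square: lon ⌊7.20363/2⌋ = 3; lat ⌊4.47177/1⌋ = 4.
Subsquare: lon ⌊1.20363/0.0833333⌋ = 14 → o; lat ⌊0.47177/0.0416667⌋ = 11 → l.
Extended square: lon ⌊0.03697/0.00833333⌋ = 4; lat ⌊0.01343/0.00416667⌋ = 3.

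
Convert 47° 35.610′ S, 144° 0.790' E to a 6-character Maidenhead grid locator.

QE22aj

Add 180° to longitude and 90° to latitude: 324.0132, 42.4065.
Field: 324.0132/20 → 16 → Q, 42.4065/10 → 4 → E; chars QE.
Square: 4.0132/2 → 2, 2.4065/1 → 2; chars 22.
Subsquare: 0.0132/0.0833333 → 0 → a, 0.4065/0.0416667 → 9 → j; chars aj.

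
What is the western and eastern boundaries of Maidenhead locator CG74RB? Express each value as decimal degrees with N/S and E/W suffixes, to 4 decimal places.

124.5833° W, 124.5000° W

Field C=2, G=6: +2·20° lon, +6·10° lat → SW at lon -140°, lat -30°.
Square 7, 4: +7·2° lon, +4·1° lat → SW at lon -126°, lat -26°.
Subsquare r=17, b=1: +17·0.0833333° lon, +1·0.0416667° lat → SW at lon -124.583°, lat -25.9583°.
Cell spans 0.0833333° lon × 0.0416667° lat.
west 124.5833° W, east 124.5000° W.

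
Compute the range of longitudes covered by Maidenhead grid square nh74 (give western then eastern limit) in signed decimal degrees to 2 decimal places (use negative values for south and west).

94.00, 96.00

Field N=13, H=7: +13·20° lon, +7·10° lat → SW at lon 80°, lat -20°.
Square 7, 4: +7·2° lon, +4·1° lat → SW at lon 94°, lat -16°.
Cell spans 2° lon × 1° lat.
west 94.00, east 96.00.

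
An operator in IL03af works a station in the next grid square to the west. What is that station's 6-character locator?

HL93xf

Longitude subsquare a = 0; −1 → -1, wraps to 23 = x, carry into square.
Longitude square 0; −1 → -1, wraps to 9, carry into field.
Longitude field I = 8; −1 → 7 = H.
The latitude characters are unchanged.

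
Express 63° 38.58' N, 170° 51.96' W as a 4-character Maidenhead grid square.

AP43

Offset from 180°W / 90°S: lon 9.13°, lat 153.64°.
Field (20°×10°, letters A–R): 9.13/20 → 0 → A, 153.64/10 → 15 → P; chars AP.
Square (2°×1°, digits 0–9): 9.13/2 → 4, 3.64/1 → 3; chars 43.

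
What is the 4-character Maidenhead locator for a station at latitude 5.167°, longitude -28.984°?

Offset from 180°W / 90°S: lon 151.02°, lat 95.17°.
Field: 151.02/20 → 7 → H, 95.17/10 → 9 → J; chars HJ.
Square: 11.02/2 → 5, 5.17/1 → 5; chars 55.

HJ55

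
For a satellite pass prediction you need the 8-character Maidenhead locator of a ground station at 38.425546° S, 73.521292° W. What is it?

FF31fn77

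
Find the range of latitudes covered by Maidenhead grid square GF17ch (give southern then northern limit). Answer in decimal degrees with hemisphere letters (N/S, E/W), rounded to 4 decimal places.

32.7083° S, 32.6667° S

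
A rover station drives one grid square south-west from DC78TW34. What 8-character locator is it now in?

DC78tw23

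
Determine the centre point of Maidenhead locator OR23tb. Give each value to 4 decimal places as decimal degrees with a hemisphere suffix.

Field O=14, R=17: +14·20° lon, +17·10° lat → SW at lon 100°, lat 80°.
Square 2, 3: +2·2° lon, +3·1° lat → SW at lon 104°, lat 83°.
Subsquare t=19, b=1: +19·0.0833333° lon, +1·0.0416667° lat → SW at lon 105.583°, lat 83.0417°.
Cell spans 0.0833333° lon × 0.0416667° lat. Centre is SW corner plus half of each.
latitude 83.0625° N, longitude 105.6250° E.

83.0625° N, 105.6250° E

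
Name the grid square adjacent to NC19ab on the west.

NC09xb

Longitude subsquare a = 0; −1 → -1, wraps to 23 = x, carry into square.
Longitude square 1; −1 → 0.
The latitude characters are unchanged.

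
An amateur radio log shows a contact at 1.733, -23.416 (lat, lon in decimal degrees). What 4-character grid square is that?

HJ81

Offset from 180°W / 90°S: lon 156.58°, lat 91.73°.
Field: lon ⌊156.58/20⌋ = 7 → H; lat ⌊91.73/10⌋ = 9 → J.
Square: lon ⌊16.58/2⌋ = 8; lat ⌊1.73/1⌋ = 1.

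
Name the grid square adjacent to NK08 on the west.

MK98

Longitude square 0; −1 → -1, wraps to 9, carry into field.
Longitude field N = 13; −1 → 12 = M.
The latitude characters are unchanged.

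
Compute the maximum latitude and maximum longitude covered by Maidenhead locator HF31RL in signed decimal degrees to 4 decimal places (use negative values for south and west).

-38.5000, -32.5000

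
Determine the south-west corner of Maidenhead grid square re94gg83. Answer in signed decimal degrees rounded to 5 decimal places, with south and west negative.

Field R=17, E=4: +17·20° lon, +4·10° lat → SW at lon 160°, lat -50°.
Square 9, 4: +9·2° lon, +4·1° lat → SW at lon 178°, lat -46°.
Subsquare g=6, g=6: +6·0.0833333° lon, +6·0.0416667° lat → SW at lon 178.5°, lat -45.75°.
Extended square 8, 3: +8·0.00833333° lon, +3·0.00416667° lat → SW at lon 178.567°, lat -45.7375°.
latitude -45.73750, longitude 178.56667.

-45.73750, 178.56667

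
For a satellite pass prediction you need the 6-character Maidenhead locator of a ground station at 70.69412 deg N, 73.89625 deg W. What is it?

Add 180° to longitude and 90° to latitude: 106.1038, 160.6941.
Field: lon ⌊106.1038/20⌋ = 5 → F; lat ⌊160.6941/10⌋ = 16 → Q.
Square: lon ⌊6.1038/2⌋ = 3; lat ⌊0.6941/1⌋ = 0.
Subsquare: lon ⌊0.1038/0.0833333⌋ = 1 → b; lat ⌊0.6941/0.0416667⌋ = 16 → q.

FQ30bq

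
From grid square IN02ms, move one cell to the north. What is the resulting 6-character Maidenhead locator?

IN02mt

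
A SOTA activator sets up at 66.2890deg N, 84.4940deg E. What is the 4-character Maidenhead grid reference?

NP26

Add 180° to longitude and 90° to latitude: 264.49, 156.29.
Field: 264.49/20 → 13 → N, 156.29/10 → 15 → P; chars NP.
Square: 4.49/2 → 2, 6.29/1 → 6; chars 26.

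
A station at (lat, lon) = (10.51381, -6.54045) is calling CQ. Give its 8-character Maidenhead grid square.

Add 180° to longitude and 90° to latitude: 173.45955, 100.51381.
Field: lon ⌊173.45955/20⌋ = 8 → I; lat ⌊100.51381/10⌋ = 10 → K.
Square: lon ⌊13.45955/2⌋ = 6; lat ⌊0.51381/1⌋ = 0.
Subsquare: lon ⌊1.45955/0.0833333⌋ = 17 → r; lat ⌊0.51381/0.0416667⌋ = 12 → m.
Extended square: lon ⌊0.04288/0.00833333⌋ = 5; lat ⌊0.01381/0.00416667⌋ = 3.

IK60rm53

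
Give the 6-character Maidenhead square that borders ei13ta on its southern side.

EI12tx

Latitude subsquare a = 0; −1 → -1, wraps to 23 = x, carry into square.
Latitude square 3; −1 → 2.
The longitude characters are unchanged.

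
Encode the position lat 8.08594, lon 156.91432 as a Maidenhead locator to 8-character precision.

QJ88kc90

Offset from 180°W / 90°S: lon 336.91432°, lat 98.08594°.
Field: 336.91432/20 → 16 → Q, 98.08594/10 → 9 → J; chars QJ.
Square: 16.91432/2 → 8, 8.08594/1 → 8; chars 88.
Subsquare: 0.91432/0.0833333 → 10 → k, 0.08594/0.0416667 → 2 → c; chars kc.
Extended square: 0.08099/0.00833333 → 9, 0.00261/0.00416667 → 0; chars 90.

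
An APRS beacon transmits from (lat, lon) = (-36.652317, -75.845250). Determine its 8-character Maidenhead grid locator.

Shift to the Maidenhead origin (180°W, 90°S): lon 104.15475, lat 53.34768.
Field (20°×10°, letters A–R): lon ⌊104.15475/20⌋ = 5 → F; lat ⌊53.34768/10⌋ = 5 → F.
Square (2°×1°, digits 0–9): lon ⌊4.15475/2⌋ = 2; lat ⌊3.34768/1⌋ = 3.
Subsquare (5′×2.5′, letters a–x): lon ⌊0.15475/0.0833333⌋ = 1 → b; lat ⌊0.34768/0.0416667⌋ = 8 → i.
Extended square (30″×15″, digits 0–9): lon ⌊0.07142/0.00833333⌋ = 8; lat ⌊0.01435/0.00416667⌋ = 3.

FF23bi83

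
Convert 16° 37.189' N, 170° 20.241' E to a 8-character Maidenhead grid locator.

RK56eo08

Offset from 180°W / 90°S: lon 350.33735°, lat 106.61982°.
Field (20°×10°, letters A–R): lon ⌊350.33735/20⌋ = 17 → R; lat ⌊106.61982/10⌋ = 10 → K.
Square (2°×1°, digits 0–9): lon ⌊10.33735/2⌋ = 5; lat ⌊6.61982/1⌋ = 6.
Subsquare (5′×2.5′, letters a–x): lon ⌊0.33735/0.0833333⌋ = 4 → e; lat ⌊0.61982/0.0416667⌋ = 14 → o.
Extended square (30″×15″, digits 0–9): lon ⌊0.00402/0.00833333⌋ = 0; lat ⌊0.03648/0.00416667⌋ = 8.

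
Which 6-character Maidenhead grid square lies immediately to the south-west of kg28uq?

KG28tp

Longitude subsquare u = 20; −1 → 19 = t.
Latitude subsquare q = 16; −1 → 15 = p.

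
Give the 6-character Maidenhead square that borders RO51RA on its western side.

RO51qa

Longitude subsquare r = 17; −1 → 16 = q.
The latitude characters are unchanged.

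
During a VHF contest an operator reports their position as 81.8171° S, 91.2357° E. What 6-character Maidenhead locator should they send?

NA58oe

Offset from 180°W / 90°S: lon 271.2357°, lat 8.1829°.
Field (20°×10°, letters A–R): 271.2357/20 → 13 → N, 8.1829/10 → 0 → A; chars NA.
Square (2°×1°, digits 0–9): 11.2357/2 → 5, 8.1829/1 → 8; chars 58.
Subsquare (5′×2.5′, letters a–x): 1.2357/0.0833333 → 14 → o, 0.1829/0.0416667 → 4 → e; chars oe.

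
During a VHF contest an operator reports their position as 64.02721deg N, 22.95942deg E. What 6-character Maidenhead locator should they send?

KP14la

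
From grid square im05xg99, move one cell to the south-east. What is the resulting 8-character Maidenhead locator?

IM15ag08

Longitude extended square 9; +1 → 10, wraps to 0, carry into subsquare.
Longitude subsquare x = 23; +1 → 24, wraps to 0 = a, carry into square.
Longitude square 0; +1 → 1.
Latitude extended square 9; −1 → 8.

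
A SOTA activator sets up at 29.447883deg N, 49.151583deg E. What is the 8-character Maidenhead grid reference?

Shift to the Maidenhead origin (180°W, 90°S): lon 229.15158, lat 119.44788.
Field: lon ⌊229.15158/20⌋ = 11 → L; lat ⌊119.44788/10⌋ = 11 → L.
Square: lon ⌊9.15158/2⌋ = 4; lat ⌊9.44788/1⌋ = 9.
Subsquare: lon ⌊1.15158/0.0833333⌋ = 13 → n; lat ⌊0.44788/0.0416667⌋ = 10 → k.
Extended square: lon ⌊0.06825/0.00833333⌋ = 8; lat ⌊0.03122/0.00416667⌋ = 7.

LL49nk87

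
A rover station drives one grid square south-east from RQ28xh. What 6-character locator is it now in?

RQ38ag

Longitude subsquare x = 23; +1 → 24, wraps to 0 = a, carry into square.
Longitude square 2; +1 → 3.
Latitude subsquare h = 7; −1 → 6 = g.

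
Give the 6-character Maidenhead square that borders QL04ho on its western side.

QL04go

Longitude subsquare h = 7; −1 → 6 = g.
The latitude characters are unchanged.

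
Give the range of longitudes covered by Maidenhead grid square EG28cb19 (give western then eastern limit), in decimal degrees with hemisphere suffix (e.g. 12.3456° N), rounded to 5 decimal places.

95.82500° W, 95.81667° W

Field E=4, G=6: +4·20° lon, +6·10° lat → SW at lon -100°, lat -30°.
Square 2, 8: +2·2° lon, +8·1° lat → SW at lon -96°, lat -22°.
Subsquare c=2, b=1: +2·0.0833333° lon, +1·0.0416667° lat → SW at lon -95.8333°, lat -21.9583°.
Extended square 1, 9: +1·0.00833333° lon, +9·0.00416667° lat → SW at lon -95.825°, lat -21.9208°.
Cell spans 0.00833333° lon × 0.00416667° lat.
west 95.82500° W, east 95.81667° W.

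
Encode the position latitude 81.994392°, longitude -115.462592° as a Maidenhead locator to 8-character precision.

DR21gx48

Offset from 180°W / 90°S: lon 64.53741°, lat 171.99439°.
Field: lon ⌊64.53741/20⌋ = 3 → D; lat ⌊171.99439/10⌋ = 17 → R.
Square: lon ⌊4.53741/2⌋ = 2; lat ⌊1.99439/1⌋ = 1.
Subsquare: lon ⌊0.53741/0.0833333⌋ = 6 → g; lat ⌊0.99439/0.0416667⌋ = 23 → x.
Extended square: lon ⌊0.03741/0.00833333⌋ = 4; lat ⌊0.03606/0.00416667⌋ = 8.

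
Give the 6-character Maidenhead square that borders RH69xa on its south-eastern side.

RH78ax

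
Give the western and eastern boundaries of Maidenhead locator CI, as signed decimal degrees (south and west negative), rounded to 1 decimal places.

Field C=2, I=8: +2·20° lon, +8·10° lat → SW at lon -140°, lat -10°.
Cell spans 20° lon × 10° lat.
west -140.0, east -120.0.

-140.0, -120.0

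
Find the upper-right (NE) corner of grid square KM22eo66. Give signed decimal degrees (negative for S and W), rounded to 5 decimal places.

32.61250, 24.39167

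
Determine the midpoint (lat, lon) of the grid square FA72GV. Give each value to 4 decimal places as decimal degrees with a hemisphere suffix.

87.1042° S, 65.4583° W

Field F=5, A=0: +5·20° lon, +0·10° lat → SW at lon -80°, lat -90°.
Square 7, 2: +7·2° lon, +2·1° lat → SW at lon -66°, lat -88°.
Subsquare g=6, v=21: +6·0.0833333° lon, +21·0.0416667° lat → SW at lon -65.5°, lat -87.125°.
Cell spans 0.0833333° lon × 0.0416667° lat. Centre is SW corner plus half of each.
latitude 87.1042° S, longitude 65.4583° W.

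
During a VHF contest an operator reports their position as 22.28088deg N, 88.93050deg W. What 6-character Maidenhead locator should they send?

EL52mg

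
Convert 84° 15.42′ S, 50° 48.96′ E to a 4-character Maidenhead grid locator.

LA55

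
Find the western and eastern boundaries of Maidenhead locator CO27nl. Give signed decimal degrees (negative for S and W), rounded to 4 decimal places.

Field C=2, O=14: +2·20° lon, +14·10° lat → SW at lon -140°, lat 50°.
Square 2, 7: +2·2° lon, +7·1° lat → SW at lon -136°, lat 57°.
Subsquare n=13, l=11: +13·0.0833333° lon, +11·0.0416667° lat → SW at lon -134.917°, lat 57.4583°.
Cell spans 0.0833333° lon × 0.0416667° lat.
west -134.9167, east -134.8333.

-134.9167, -134.8333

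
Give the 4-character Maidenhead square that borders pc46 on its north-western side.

Longitude square 4; −1 → 3.
Latitude square 6; +1 → 7.

PC37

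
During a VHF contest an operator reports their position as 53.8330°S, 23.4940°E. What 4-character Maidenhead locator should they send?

Offset from 180°W / 90°S: lon 203.49°, lat 36.17°.
Field (20°×10°, letters A–R): 203.49/20 → 10 → K, 36.17/10 → 3 → D; chars KD.
Square (2°×1°, digits 0–9): 3.49/2 → 1, 6.17/1 → 6; chars 16.

KD16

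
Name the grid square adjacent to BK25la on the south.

Latitude subsquare a = 0; −1 → -1, wraps to 23 = x, carry into square.
Latitude square 5; −1 → 4.
The longitude characters are unchanged.

BK24lx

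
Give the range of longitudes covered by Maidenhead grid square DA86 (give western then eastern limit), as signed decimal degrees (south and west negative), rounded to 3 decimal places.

-104.000, -102.000

Field D=3, A=0: +3·20° lon, +0·10° lat → SW at lon -120°, lat -90°.
Square 8, 6: +8·2° lon, +6·1° lat → SW at lon -104°, lat -84°.
Cell spans 2° lon × 1° lat.
west -104.000, east -102.000.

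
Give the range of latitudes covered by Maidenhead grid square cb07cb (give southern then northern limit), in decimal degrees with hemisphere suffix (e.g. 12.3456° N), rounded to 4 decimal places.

72.9583° S, 72.9167° S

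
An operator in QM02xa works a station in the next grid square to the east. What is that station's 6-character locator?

QM12aa

Longitude subsquare x = 23; +1 → 24, wraps to 0 = a, carry into square.
Longitude square 0; +1 → 1.
The latitude characters are unchanged.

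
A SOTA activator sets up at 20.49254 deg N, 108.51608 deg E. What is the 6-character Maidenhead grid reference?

OL40gl

Offset from 180°W / 90°S: lon 288.5161°, lat 110.4925°.
Field: 288.5161/20 → 14 → O, 110.4925/10 → 11 → L; chars OL.
Square: 8.5161/2 → 4, 0.4925/1 → 0; chars 40.
Subsquare: 0.5161/0.0833333 → 6 → g, 0.4925/0.0416667 → 11 → l; chars gl.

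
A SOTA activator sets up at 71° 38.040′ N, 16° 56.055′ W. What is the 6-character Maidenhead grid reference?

IQ11mp

Offset from 180°W / 90°S: lon 163.0658°, lat 161.6340°.
Field: 163.0658/20 → 8 → I, 161.6340/10 → 16 → Q; chars IQ.
Square: 3.0658/2 → 1, 1.6340/1 → 1; chars 11.
Subsquare: 1.0658/0.0833333 → 12 → m, 0.6340/0.0416667 → 15 → p; chars mp.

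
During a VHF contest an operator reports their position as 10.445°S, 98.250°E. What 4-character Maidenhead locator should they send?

NH99

Shift to the Maidenhead origin (180°W, 90°S): lon 278.25, lat 79.56.
Field: lon ⌊278.25/20⌋ = 13 → N; lat ⌊79.56/10⌋ = 7 → H.
Square: lon ⌊18.25/2⌋ = 9; lat ⌊9.56/1⌋ = 9.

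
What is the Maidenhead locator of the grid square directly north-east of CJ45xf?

CJ55ag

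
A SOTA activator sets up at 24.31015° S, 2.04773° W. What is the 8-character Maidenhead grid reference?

IG85xq45

Shift to the Maidenhead origin (180°W, 90°S): lon 177.95227, lat 65.68985.
Field: lon ⌊177.95227/20⌋ = 8 → I; lat ⌊65.68985/10⌋ = 6 → G.
Square: lon ⌊17.95227/2⌋ = 8; lat ⌊5.68985/1⌋ = 5.
Subsquare: lon ⌊1.95227/0.0833333⌋ = 23 → x; lat ⌊0.68985/0.0416667⌋ = 16 → q.
Extended square: lon ⌊0.03560/0.00833333⌋ = 4; lat ⌊0.02318/0.00416667⌋ = 5.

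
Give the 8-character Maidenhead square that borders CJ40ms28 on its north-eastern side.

Longitude extended square 2; +1 → 3.
Latitude extended square 8; +1 → 9.

CJ40ms39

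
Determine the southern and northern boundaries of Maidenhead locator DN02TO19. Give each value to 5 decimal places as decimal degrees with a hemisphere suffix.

42.62083° N, 42.62500° N

Field D=3, N=13: +3·20° lon, +13·10° lat → SW at lon -120°, lat 40°.
Square 0, 2: +0·2° lon, +2·1° lat → SW at lon -120°, lat 42°.
Subsquare t=19, o=14: +19·0.0833333° lon, +14·0.0416667° lat → SW at lon -118.417°, lat 42.5833°.
Extended square 1, 9: +1·0.00833333° lon, +9·0.00416667° lat → SW at lon -118.408°, lat 42.6208°.
Cell spans 0.00833333° lon × 0.00416667° lat.
south 42.62083° N, north 42.62500° N.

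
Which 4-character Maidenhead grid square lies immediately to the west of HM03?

GM93

Longitude square 0; −1 → -1, wraps to 9, carry into field.
Longitude field H = 7; −1 → 6 = G.
The latitude characters are unchanged.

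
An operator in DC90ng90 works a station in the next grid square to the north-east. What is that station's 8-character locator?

Longitude extended square 9; +1 → 10, wraps to 0, carry into subsquare.
Longitude subsquare n = 13; +1 → 14 = o.
Latitude extended square 0; +1 → 1.

DC90og01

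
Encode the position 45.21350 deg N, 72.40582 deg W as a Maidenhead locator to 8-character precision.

Add 180° to longitude and 90° to latitude: 107.59418, 135.21350.
Field: 107.59418/20 → 5 → F, 135.21350/10 → 13 → N; chars FN.
Square: 7.59418/2 → 3, 5.21350/1 → 5; chars 35.
Subsquare: 1.59418/0.0833333 → 19 → t, 0.21350/0.0416667 → 5 → f; chars tf.
Extended square: 0.01085/0.00833333 → 1, 0.00517/0.00416667 → 1; chars 11.

FN35tf11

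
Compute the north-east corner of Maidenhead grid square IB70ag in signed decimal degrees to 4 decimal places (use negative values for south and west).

-79.7083, -5.9167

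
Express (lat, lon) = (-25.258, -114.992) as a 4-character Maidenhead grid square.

DG24

Add 180° to longitude and 90° to latitude: 65.01, 64.74.
Field: 65.01/20 → 3 → D, 64.74/10 → 6 → G; chars DG.
Square: 5.01/2 → 2, 4.74/1 → 4; chars 24.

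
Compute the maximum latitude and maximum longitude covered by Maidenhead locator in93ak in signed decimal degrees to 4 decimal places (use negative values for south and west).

Field I=8, N=13: +8·20° lon, +13·10° lat → SW at lon -20°, lat 40°.
Square 9, 3: +9·2° lon, +3·1° lat → SW at lon -2°, lat 43°.
Subsquare a=0, k=10: +0·0.0833333° lon, +10·0.0416667° lat → SW at lon -2°, lat 43.4167°.
Cell spans 0.0833333° lon × 0.0416667° lat. NE corner is SW corner plus one full cell.
latitude 43.4583, longitude -1.9167.

43.4583, -1.9167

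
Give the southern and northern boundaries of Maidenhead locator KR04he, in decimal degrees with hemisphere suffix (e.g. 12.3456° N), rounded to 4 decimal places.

84.1667° N, 84.2083° N

Field K=10, R=17: +10·20° lon, +17·10° lat → SW at lon 20°, lat 80°.
Square 0, 4: +0·2° lon, +4·1° lat → SW at lon 20°, lat 84°.
Subsquare h=7, e=4: +7·0.0833333° lon, +4·0.0416667° lat → SW at lon 20.5833°, lat 84.1667°.
Cell spans 0.0833333° lon × 0.0416667° lat.
south 84.1667° N, north 84.2083° N.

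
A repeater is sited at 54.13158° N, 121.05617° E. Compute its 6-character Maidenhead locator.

PO04md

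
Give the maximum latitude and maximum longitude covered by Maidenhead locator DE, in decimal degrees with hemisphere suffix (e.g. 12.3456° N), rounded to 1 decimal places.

40.0° S, 100.0° W

Field D=3, E=4: +3·20° lon, +4·10° lat → SW at lon -120°, lat -50°.
Cell spans 20° lon × 10° lat. NE corner is SW corner plus one full cell.
latitude 40.0° S, longitude 100.0° W.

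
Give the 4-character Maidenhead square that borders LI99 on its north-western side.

LJ80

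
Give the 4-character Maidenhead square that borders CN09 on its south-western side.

BN98

Longitude square 0; −1 → -1, wraps to 9, carry into field.
Longitude field C = 2; −1 → 1 = B.
Latitude square 9; −1 → 8.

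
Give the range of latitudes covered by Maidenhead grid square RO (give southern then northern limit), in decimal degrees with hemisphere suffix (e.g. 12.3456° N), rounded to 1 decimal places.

50.0° N, 60.0° N

Field R=17, O=14: +17·20° lon, +14·10° lat → SW at lon 160°, lat 50°.
Cell spans 20° lon × 10° lat.
south 50.0° N, north 60.0° N.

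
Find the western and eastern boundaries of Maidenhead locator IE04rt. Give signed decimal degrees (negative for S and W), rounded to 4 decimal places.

-18.5833, -18.5000

Field I=8, E=4: +8·20° lon, +4·10° lat → SW at lon -20°, lat -50°.
Square 0, 4: +0·2° lon, +4·1° lat → SW at lon -20°, lat -46°.
Subsquare r=17, t=19: +17·0.0833333° lon, +19·0.0416667° lat → SW at lon -18.5833°, lat -45.2083°.
Cell spans 0.0833333° lon × 0.0416667° lat.
west -18.5833, east -18.5000.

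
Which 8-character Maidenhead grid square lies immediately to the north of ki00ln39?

KI00lo30

Latitude extended square 9; +1 → 10, wraps to 0, carry into subsquare.
Latitude subsquare n = 13; +1 → 14 = o.
The longitude characters are unchanged.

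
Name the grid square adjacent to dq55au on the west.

DQ45xu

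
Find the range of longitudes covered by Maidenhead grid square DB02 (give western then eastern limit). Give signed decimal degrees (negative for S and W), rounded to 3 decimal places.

Field D=3, B=1: +3·20° lon, +1·10° lat → SW at lon -120°, lat -80°.
Square 0, 2: +0·2° lon, +2·1° lat → SW at lon -120°, lat -78°.
Cell spans 2° lon × 1° lat.
west -120.000, east -118.000.

-120.000, -118.000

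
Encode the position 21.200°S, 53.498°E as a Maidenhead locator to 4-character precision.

LG68

Add 180° to longitude and 90° to latitude: 233.50, 68.80.
Field: 233.50/20 → 11 → L, 68.80/10 → 6 → G; chars LG.
Square: 13.50/2 → 6, 8.80/1 → 8; chars 68.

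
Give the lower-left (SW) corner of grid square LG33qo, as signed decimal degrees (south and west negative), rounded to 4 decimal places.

Field L=11, G=6: +11·20° lon, +6·10° lat → SW at lon 40°, lat -30°.
Square 3, 3: +3·2° lon, +3·1° lat → SW at lon 46°, lat -27°.
Subsquare q=16, o=14: +16·0.0833333° lon, +14·0.0416667° lat → SW at lon 47.3333°, lat -26.4167°.
latitude -26.4167, longitude 47.3333.

-26.4167, 47.3333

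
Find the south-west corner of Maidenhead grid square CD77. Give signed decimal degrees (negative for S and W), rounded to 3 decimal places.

-53.000, -126.000

Field C=2, D=3: +2·20° lon, +3·10° lat → SW at lon -140°, lat -60°.
Square 7, 7: +7·2° lon, +7·1° lat → SW at lon -126°, lat -53°.
latitude -53.000, longitude -126.000.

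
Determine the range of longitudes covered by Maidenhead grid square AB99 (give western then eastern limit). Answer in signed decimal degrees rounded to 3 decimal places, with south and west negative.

-162.000, -160.000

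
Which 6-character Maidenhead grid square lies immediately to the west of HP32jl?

HP32il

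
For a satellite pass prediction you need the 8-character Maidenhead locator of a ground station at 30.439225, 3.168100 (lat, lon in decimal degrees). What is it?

JM10ok05

Add 180° to longitude and 90° to latitude: 183.16810, 120.43922.
Field: 183.16810/20 → 9 → J, 120.43922/10 → 12 → M; chars JM.
Square: 3.16810/2 → 1, 0.43922/1 → 0; chars 10.
Subsquare: 1.16810/0.0833333 → 14 → o, 0.43922/0.0416667 → 10 → k; chars ok.
Extended square: 0.00143/0.00833333 → 0, 0.02256/0.00416667 → 5; chars 05.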